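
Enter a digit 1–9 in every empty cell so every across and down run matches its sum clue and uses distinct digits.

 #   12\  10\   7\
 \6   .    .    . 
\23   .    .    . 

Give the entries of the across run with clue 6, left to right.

3, 2, 1

6 in 3 cells must be {1,2,3}; 23 in 3 cells must be {6,8,9}.
The 6 across and the 12 down share only 3, so R1C1 = 3.
R2C1 = 12 − 3 = 9 completes the 12 down.
Given what's placed, R2C3 must be 6 to fit the 23 across and 7 down.
R1C3 = 7 − 6 = 1 completes the 7 down.
R2C2 = 23 − 15 = 8 completes the 23 across.
R1C2 = 6 − 4 = 2 completes the 6 across.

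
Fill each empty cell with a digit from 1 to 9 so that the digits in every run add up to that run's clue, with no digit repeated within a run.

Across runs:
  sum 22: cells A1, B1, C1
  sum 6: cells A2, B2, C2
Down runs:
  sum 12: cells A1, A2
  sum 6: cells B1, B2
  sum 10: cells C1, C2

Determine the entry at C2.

6 in 3 cells must be {1,2,3}.
The 22 across and the 6 down share only 5, so B1 = 5.
The 6 across and the 12 down share only 3, so A2 = 3.
B2 = 6 − 5 = 1 completes the 6 down.
C2 = 6 − 4 = 2 completes the 6 across.
A1 = 12 − 3 = 9 completes the 12 down.
C1 = 22 − 14 = 8 completes the 22 across.

2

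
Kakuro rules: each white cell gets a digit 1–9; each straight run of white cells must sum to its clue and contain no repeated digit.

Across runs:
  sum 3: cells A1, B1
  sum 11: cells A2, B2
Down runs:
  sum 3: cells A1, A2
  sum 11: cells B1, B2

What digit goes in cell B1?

3 in 2 cells must be {1,2}.
The 3 across and the 11 down share only 2, so B1 = 2.
The 11 across and the 3 down share only 2, so A2 = 2.
B2 = 11 − 2 = 9 completes the 11 across.
A1 = 3 − 2 = 1 completes the 3 across.

2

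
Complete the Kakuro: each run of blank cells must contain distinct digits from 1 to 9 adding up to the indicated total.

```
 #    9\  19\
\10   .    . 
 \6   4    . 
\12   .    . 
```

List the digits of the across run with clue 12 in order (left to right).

3, 9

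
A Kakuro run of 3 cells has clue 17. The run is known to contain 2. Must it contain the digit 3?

No

Counterexample: {2,6,9} sums to 17 under that restriction without using 3.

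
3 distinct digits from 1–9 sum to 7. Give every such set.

{1,2,4}

3 distinct digits from 1–9 sum between 6 and 24.
Only one set works: {1,2,4}.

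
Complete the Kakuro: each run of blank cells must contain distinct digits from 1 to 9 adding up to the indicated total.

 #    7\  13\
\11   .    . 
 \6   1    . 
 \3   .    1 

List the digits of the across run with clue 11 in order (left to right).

4, 7

3 in 2 cells must be {1,2}; 7 in 3 cells must be {1,2,4}.
R2C2 = 6 − 1 = 5 completes the 6 across.
R3C1 = 3 − 1 = 2 completes the 3 across.
R1C1 = 7 − 3 = 4 completes the 7 down.
R1C2 = 11 − 4 = 7 completes the 11 across.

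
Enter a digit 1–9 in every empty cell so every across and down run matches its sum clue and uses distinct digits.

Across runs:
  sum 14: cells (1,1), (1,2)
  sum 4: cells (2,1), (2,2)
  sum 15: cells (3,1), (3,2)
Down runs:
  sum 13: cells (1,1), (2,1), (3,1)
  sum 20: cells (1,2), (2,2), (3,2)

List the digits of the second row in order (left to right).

4 in 2 cells must be {1,3}.
The 4 across and the 20 down share only 3, so (2,2) = 3.
(2,1) = 4 − 3 = 1 completes the 4 across.
Nothing is forced directly, so branch on (1,2), whose candidates are 8 or 9. If (1,2) = 8: then (1,1) would have to be in {6} for the 14 across but in {3,4,5,7,8,9} for the 13 down — contradiction. So (1,2) = 9.
(1,1) = 14 − 9 = 5 completes the 14 across.
(3,1) = 13 − 6 = 7 completes the 13 down.
(3,2) = 15 − 7 = 8 completes the 15 across.

1 3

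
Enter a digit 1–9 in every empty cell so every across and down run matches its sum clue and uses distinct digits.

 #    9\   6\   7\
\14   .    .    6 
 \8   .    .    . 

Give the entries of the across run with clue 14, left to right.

7 1 6

R2C3 = 7 − 6 = 1 completes the 7 down.
Nothing is forced directly, so branch on R1C2, whose candidates are 1 or 5. If R1C2 = 5: that forces R1C1 = 3, after which R2C1 would have to be in {2,3,4,5} for the 8 across but in {6} for the 9 down — contradiction. So R1C2 = 1.
R1C1 = 14 − 7 = 7 completes the 14 across.
R2C1 = 9 − 7 = 2 completes the 9 down.
R2C2 = 8 − 3 = 5 completes the 8 across.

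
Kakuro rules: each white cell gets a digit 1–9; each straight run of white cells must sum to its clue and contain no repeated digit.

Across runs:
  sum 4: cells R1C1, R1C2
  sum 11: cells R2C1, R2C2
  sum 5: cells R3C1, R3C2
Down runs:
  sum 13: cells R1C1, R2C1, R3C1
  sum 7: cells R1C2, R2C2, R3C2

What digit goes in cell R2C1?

9

4 in 2 cells must be {1,3}; 7 in 3 cells must be {1,2,4}.
The 4 across and the 7 down share only 1, so R1C2 = 1.
R1C1 = 4 − 1 = 3 completes the 4 across.
Nothing is forced directly, so branch on R2C2, whose candidates are 2 or 4. If R2C2 = 4: then R2C1 would have to be in {7} for the 11 across but in {1,2,4,6,8,9} for the 13 down — contradiction. So R2C2 = 2.
R2C1 = 11 − 2 = 9 completes the 11 across.
R3C1 = 13 − 12 = 1 completes the 13 down.
R3C2 = 5 − 1 = 4 completes the 5 across.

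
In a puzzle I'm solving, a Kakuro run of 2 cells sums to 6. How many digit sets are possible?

2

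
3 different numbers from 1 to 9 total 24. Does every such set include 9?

Yes

The only way to make 24 from 3 distinct digits is {7,8,9}, which contains 9.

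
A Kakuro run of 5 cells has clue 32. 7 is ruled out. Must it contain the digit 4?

Yes

The only way to make 32 from 5 distinct digits under that restriction is {4,5,6,8,9}, which contains 4.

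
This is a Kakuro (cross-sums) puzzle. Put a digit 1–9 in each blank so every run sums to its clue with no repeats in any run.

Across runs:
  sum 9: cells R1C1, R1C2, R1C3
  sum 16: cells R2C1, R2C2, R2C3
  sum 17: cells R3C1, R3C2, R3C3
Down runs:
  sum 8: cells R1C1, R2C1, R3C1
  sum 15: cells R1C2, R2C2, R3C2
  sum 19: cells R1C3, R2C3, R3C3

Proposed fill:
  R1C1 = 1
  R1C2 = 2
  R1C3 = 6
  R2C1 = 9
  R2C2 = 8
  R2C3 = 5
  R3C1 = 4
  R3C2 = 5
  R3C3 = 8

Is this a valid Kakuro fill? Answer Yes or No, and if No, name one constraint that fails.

No — the across run R2C1–R2C3 sums to 22, not 16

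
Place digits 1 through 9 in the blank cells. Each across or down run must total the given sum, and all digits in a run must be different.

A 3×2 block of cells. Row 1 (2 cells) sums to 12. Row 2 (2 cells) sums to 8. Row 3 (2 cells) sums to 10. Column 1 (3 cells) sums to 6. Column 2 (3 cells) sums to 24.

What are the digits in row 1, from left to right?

3 9

6 in 3 cells must be {1,2,3}; 24 in 3 cells must be {7,8,9}.
The 12 across and the 6 down share only 3, so (1,1) = 3.
(1,2) = 12 − 3 = 9 completes the 12 across.
Given what's placed, (2,2) must be 7 to fit the 8 across and 24 down.
(3,2) = 24 − 16 = 8 completes the 24 down.
(2,1) = 8 − 7 = 1 completes the 8 across.
(3,1) = 10 − 8 = 2 completes the 10 across.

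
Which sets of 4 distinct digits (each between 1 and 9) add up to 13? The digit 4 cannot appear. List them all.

{1,2,3,7}

4 distinct digits from 1–9 sum between 10 and 30.
Dropping sets that contain 4.
Only one set works: {1,2,3,7}.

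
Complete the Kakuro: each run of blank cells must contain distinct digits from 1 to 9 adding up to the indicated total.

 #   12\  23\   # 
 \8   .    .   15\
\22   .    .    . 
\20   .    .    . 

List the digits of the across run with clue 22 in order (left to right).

23 in 3 cells must be {6,8,9}.
Only 6 fits R1C2 under both its across sum 8 and down sum 23.
R1C1 = 8 − 6 = 2 completes the 8 across.
Nothing is forced directly, so branch on R2C2, whose candidates are 8 or 9. If R2C2 = 8: that forces R2C1 = 9, after which R2C3 would have to be in {5} for the 22 across but in {6,7,8,9} for the 15 down — contradiction. So R2C2 = 9.
R3C2 = 23 − 15 = 8 completes the 23 down.
No cell is forced outright now. R2C1 can only be 6 or 7 (the digits allowed by both its 22 across and its 12 down). If R2C1 = 6: that forces R2C3 = 7, after which R3C1 would have to be in {3,5,7,9} for the 20 across but in {4} for the 12 down — contradiction. So R2C1 = 7.
R2C3 = 22 − 16 = 6 completes the 22 across.

7, 9, 6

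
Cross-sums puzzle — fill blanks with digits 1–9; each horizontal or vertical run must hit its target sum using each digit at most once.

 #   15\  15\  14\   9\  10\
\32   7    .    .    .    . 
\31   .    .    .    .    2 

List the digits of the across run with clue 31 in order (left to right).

R1C5 = 10 − 2 = 8 completes the 10 down.
R2C1 = 15 − 7 = 8 completes the 15 down.
Nothing is forced directly, so branch on R1C2, whose candidates are 6 or 9. If R1C2 = 9: then R2C2 would have to be in {5,7,9} for the 31 across but in {6} for the 15 down — contradiction. So R1C2 = 6.
Given what's placed, R1C3 must be 9 to fit the 32 across and 14 down.
R1C4 = 32 − 30 = 2 completes the 32 across.
R2C2 = 15 − 6 = 9 completes the 15 down.
R2C3 = 14 − 9 = 5 completes the 14 down.
R2C4 = 31 − 24 = 7 completes the 31 across.

8 9 5 7 2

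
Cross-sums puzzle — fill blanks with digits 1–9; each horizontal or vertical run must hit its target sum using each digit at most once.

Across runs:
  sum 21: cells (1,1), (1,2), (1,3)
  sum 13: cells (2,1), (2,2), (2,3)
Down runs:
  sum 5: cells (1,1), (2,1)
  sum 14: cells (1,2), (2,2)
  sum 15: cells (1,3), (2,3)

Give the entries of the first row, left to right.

The 21 across and the 5 down share only 4, so (1,1) = 4.
(2,1) = 5 − 4 = 1 completes the 5 down.
Nothing is forced directly, so branch on (1,2), whose candidates are 8 or 9. If (1,2) = 8: that forces (1,3) = 9, after which (2,2) would have to be in {3,4,5,7,8,9} for the 13 across but in {6} for the 14 down — contradiction. So (1,2) = 9.
(1,3) = 21 − 13 = 8 completes the 21 across.
(2,2) = 14 − 9 = 5 completes the 14 down.
(2,3) = 13 − 6 = 7 completes the 13 across.

4 9 8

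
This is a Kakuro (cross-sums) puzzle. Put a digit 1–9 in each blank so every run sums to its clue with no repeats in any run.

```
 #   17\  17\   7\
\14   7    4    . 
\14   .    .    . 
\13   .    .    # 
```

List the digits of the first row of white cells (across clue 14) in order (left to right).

7 4 3

R1C3 = 14 − 11 = 3 completes the 14 across.
R2C3 = 7 − 3 = 4 completes the 7 down.
No cell is forced outright now. R2C2 can only be 7 or 8 (the digits allowed by both its 14 across and its 17 down). If R2C2 = 7: then R2C1 would have to be in {3} for the 14 across but in {1,2,4,6,8,9} for the 17 down — contradiction. So R2C2 = 8.
R2C1 = 14 − 12 = 2 completes the 14 across.
R3C1 = 17 − 9 = 8 completes the 17 down.
R3C2 = 13 − 8 = 5 completes the 13 across.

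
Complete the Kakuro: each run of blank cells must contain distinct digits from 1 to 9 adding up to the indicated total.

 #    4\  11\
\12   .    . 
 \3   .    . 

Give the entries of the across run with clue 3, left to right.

1 2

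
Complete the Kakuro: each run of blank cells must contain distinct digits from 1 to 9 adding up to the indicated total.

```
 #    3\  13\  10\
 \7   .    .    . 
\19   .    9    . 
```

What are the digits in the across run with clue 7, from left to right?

1, 4, 2

7 in 3 cells must be {1,2,4}; 3 in 2 cells must be {1,2}.
R1C2 = 13 − 9 = 4 completes the 13 down.
R2C1 = 2: the only remaining digit allowed by both the 19 across and the 3 down.
R2C3 = 19 − 11 = 8 completes the 19 across.
R1C1 = 3 − 2 = 1 completes the 3 down.
R1C3 = 7 − 5 = 2 completes the 7 across.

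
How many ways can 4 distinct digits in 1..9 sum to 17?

4 distinct digits from 1–9 sum between 10 and 30.

9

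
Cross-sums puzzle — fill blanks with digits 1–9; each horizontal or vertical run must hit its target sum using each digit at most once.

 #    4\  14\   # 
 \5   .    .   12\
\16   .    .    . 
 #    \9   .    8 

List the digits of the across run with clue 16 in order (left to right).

4 in 2 cells must be {1,3}.
R2C3 = 12 − 8 = 4 completes the 12 down.
R3C2 = 9 − 8 = 1 completes the 9 across.
R1C2 = 4: the only remaining digit allowed by both the 5 across and the 14 down.
Given what's placed, R2C1 must be 3 to fit the 16 across and 4 down.
R2C2 = 16 − 7 = 9 completes the 16 across.
R1C1 = 5 − 4 = 1 completes the 5 across.

3, 9, 4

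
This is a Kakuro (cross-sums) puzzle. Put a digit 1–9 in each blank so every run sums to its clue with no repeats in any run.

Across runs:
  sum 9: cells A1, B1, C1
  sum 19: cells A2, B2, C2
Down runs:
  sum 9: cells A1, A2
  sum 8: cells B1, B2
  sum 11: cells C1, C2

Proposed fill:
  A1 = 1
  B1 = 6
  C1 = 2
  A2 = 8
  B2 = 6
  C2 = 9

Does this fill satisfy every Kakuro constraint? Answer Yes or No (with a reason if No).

No — the down run B1–B2 sums to 12, not 8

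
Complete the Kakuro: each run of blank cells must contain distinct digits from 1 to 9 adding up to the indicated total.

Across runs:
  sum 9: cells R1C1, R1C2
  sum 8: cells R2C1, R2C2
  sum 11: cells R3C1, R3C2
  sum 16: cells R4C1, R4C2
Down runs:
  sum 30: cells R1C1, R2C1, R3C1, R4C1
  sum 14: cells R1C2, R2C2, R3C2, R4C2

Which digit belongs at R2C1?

6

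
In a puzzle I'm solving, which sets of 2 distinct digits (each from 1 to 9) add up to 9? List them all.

{1,8}; {2,7}; {3,6}; {4,5}

2 distinct digits from 1–9 sum between 3 and 17.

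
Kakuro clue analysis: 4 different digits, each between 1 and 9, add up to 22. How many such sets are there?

4 distinct digits from 1–9 sum between 10 and 30.

11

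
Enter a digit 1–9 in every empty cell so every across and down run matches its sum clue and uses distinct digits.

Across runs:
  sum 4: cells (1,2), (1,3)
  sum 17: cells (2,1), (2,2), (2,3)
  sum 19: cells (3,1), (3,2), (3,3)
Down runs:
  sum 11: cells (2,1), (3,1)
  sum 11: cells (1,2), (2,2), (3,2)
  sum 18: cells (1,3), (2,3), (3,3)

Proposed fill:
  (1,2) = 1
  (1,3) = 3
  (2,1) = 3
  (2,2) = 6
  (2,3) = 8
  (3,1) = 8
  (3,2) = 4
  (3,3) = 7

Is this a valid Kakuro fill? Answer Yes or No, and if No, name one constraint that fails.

Across: 1+3=4; 3+6+8=17; 8+4+7=19. Down: 3+8=11; 1+6+4=11; 3+8+7=18. No digit repeats within any run.

Yes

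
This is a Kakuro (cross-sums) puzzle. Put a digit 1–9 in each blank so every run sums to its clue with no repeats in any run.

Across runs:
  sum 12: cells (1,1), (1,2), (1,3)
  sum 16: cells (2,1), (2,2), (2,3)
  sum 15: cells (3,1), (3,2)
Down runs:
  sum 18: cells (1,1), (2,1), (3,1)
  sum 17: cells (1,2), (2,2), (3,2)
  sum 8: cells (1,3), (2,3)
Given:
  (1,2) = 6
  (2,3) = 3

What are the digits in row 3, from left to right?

8, 7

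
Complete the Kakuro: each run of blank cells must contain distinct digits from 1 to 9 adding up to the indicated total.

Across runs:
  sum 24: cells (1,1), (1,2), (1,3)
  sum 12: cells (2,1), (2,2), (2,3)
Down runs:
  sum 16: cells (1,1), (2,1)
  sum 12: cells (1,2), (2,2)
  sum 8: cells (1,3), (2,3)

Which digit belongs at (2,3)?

24 in 3 cells must be {7,8,9}; 16 in 2 cells must be {7,9}.
The 24 across and the 8 down share only 7, so (1,3) = 7.
(2,3) = 8 − 7 = 1 completes the 8 down.
Given what's placed, (1,1) must be 9 to fit the 24 across and 16 down.
(1,2) = 24 − 16 = 8 completes the 24 across.
(2,1) = 16 − 9 = 7 completes the 16 down.
(2,2) = 12 − 8 = 4 completes the 12 across.

1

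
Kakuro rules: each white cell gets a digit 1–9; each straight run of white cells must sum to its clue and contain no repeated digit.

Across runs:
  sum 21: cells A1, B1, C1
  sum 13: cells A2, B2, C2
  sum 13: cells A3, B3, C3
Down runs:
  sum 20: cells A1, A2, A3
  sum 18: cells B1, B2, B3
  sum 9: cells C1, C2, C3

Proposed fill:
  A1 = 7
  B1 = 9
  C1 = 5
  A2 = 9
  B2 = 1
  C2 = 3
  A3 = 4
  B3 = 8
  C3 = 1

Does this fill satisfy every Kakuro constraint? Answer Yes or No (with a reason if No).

Across: 7+9+5=21; 9+1+3=13; 4+8+1=13. Down: 7+9+4=20; 9+1+8=18; 5+3+1=9. No digit repeats within any run.

Yes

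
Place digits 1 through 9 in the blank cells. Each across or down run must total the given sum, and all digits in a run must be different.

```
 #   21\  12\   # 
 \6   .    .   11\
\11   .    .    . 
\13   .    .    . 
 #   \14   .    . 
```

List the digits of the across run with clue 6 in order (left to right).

Nothing is forced directly, so branch on R4C2, whose candidates are 5 or 6. If R4C2 = 5: then R4C3 would have to be in {9} for the 14 across but in {1,2,3,4,5,6,7,8} for the 11 down — contradiction. So R4C2 = 6.
R4C3 = 14 − 6 = 8 completes the 14 across.
Nothing is forced directly, so branch on R1C1, whose candidates are 4 or 5. If R1C1 = 5: that forces R1C2 = 1, R2C1 = 7, R2C2 = 3, R2C3 = 1, R3C1 = 9, after which R3C2 would have to be in {1,3} for the 13 across but in {2} for the 12 down — contradiction. So R1C1 = 4.
R1C2 = 6 − 4 = 2 completes the 6 across.

4, 2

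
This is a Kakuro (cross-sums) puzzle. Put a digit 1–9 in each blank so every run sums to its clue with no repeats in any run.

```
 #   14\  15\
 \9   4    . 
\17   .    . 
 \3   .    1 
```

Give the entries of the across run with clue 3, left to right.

2, 1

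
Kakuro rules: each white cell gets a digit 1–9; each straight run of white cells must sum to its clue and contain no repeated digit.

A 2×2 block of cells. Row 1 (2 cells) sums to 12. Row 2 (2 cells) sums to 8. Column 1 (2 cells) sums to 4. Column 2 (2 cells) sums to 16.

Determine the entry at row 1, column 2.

9

4 in 2 cells must be {1,3}; 16 in 2 cells must be {7,9}.
The 12 across and the 4 down share only 3, so (1,1) = 3.
(1,2) = 12 − 3 = 9 completes the 12 across.
(2,1) = 4 − 3 = 1 completes the 4 down.
(2,2) = 8 − 1 = 7 completes the 8 across.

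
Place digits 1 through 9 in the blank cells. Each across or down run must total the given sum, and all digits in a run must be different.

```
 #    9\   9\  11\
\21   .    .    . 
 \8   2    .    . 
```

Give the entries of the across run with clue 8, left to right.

R1C1 = 9 − 2 = 7 completes the 9 down.
R2C3 = 5: the only remaining digit allowed by both the 8 across and the 11 down.
R1C3 = 11 − 5 = 6 completes the 11 down.
R2C2 = 8 − 7 = 1 completes the 8 across.
R1C2 = 21 − 13 = 8 completes the 21 across.

2, 1, 5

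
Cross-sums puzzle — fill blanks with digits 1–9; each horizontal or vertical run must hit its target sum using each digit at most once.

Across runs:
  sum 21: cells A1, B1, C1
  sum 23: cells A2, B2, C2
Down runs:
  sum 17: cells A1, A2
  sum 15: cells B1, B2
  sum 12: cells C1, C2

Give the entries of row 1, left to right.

8 9 4

23 in 3 cells must be {6,8,9}; 17 in 2 cells must be {8,9}.
Nothing is forced directly, so branch on C2, whose candidates are 8 or 9. If C2 = 9: then C1 would have to be in {4,5,6,7,8,9} for the 21 across but in {3} for the 12 down — contradiction. So C2 = 8.
C1 = 12 − 8 = 4 completes the 12 down.
Given what's placed, A2 must be 9 to fit the 23 across and 17 down.
B2 = 23 − 17 = 6 completes the 23 across.
A1 = 17 − 9 = 8 completes the 17 down.
B1 = 21 − 12 = 9 completes the 21 across.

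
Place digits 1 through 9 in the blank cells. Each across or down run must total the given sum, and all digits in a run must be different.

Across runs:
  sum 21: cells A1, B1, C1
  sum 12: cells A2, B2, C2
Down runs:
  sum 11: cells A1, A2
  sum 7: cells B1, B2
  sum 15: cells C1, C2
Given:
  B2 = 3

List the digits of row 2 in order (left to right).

2 3 7

B1 = 7 − 3 = 4 completes the 7 down.
Nothing is forced directly, so branch on C2, whose candidates are 7 or 8. If C2 = 8: then C1 would have to be in {8,9} for the 21 across but in {7} for the 15 down — contradiction. So C2 = 7.
C1 = 15 − 7 = 8 completes the 15 down.
A2 = 12 − 10 = 2 completes the 12 across.
A1 = 21 − 12 = 9 completes the 21 across.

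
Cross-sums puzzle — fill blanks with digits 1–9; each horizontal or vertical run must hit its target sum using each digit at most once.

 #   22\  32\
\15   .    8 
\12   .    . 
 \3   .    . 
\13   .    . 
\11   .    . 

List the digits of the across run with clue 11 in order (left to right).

3 in 2 cells must be {1,2}.
R1C1 = 15 − 8 = 7 completes the 15 across.
R3C2 = 2: the only remaining digit allowed by both the 3 across and the 32 down.
R3C1 = 3 − 2 = 1 completes the 3 across.
No cell is forced outright now. R2C2 can only be 7 or 9 (the digits allowed by both its 12 across and its 32 down). If R2C2 = 7: that forces R2C1 = 5, R4C1 = 6, after which R4C2 would have to be in {7} for the 13 across but in {6,9} for the 32 down — contradiction. So R2C2 = 9.
R2C1 = 12 − 9 = 3 completes the 12 across.
Nothing is forced directly, so branch on R4C2, whose candidates are 6 or 7. If R4C2 = 6: then R4C1 would have to be in {7} for the 13 across but in {2,5,6,9} for the 22 down — contradiction. So R4C2 = 7.
R4C1 = 13 − 7 = 6 completes the 13 across.
R5C1 = 22 − 17 = 5 completes the 22 down.
R5C2 = 11 − 5 = 6 completes the 11 across.

5 6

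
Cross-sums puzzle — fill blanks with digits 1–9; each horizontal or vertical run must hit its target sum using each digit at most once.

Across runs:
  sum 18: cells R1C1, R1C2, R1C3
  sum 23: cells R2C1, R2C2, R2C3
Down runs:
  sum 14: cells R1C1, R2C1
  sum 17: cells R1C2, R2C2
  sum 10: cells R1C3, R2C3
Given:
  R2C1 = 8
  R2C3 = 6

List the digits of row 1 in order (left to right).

6 8 4

23 in 3 cells must be {6,8,9}; 17 in 2 cells must be {8,9}.
R1C1 = 14 − 8 = 6 completes the 14 down.
R1C3 = 10 − 6 = 4 completes the 10 down.
R2C2 = 23 − 14 = 9 completes the 23 across.
R1C2 = 18 − 10 = 8 completes the 18 across.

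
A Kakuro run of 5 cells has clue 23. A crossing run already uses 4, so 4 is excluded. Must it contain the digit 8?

No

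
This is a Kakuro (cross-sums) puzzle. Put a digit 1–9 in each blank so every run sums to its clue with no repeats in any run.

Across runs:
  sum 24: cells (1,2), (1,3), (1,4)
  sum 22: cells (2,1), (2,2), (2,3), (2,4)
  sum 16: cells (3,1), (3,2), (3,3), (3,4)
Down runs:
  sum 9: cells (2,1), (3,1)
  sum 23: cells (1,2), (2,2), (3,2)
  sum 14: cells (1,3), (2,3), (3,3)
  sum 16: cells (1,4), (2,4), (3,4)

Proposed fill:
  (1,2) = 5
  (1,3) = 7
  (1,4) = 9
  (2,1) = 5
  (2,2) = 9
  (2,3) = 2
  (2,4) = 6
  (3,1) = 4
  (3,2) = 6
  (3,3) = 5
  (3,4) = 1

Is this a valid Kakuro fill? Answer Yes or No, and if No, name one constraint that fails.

No — the down run (1,2)–(3,2) sums to 20, not 23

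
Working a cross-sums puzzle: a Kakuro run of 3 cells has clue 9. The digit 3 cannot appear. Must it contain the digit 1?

The only way to make 9 from 3 distinct digits under that restriction is {1,2,6}, which contains 1.

Yes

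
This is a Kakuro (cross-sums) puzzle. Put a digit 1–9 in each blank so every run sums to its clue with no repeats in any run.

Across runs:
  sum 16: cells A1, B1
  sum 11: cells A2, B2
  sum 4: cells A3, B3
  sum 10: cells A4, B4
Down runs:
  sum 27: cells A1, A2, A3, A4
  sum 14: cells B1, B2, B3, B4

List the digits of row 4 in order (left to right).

8 2

16 in 2 cells must be {7,9}; 4 in 2 cells must be {1,3}.
Only 7 fits B1 under both its across sum 16 and down sum 14.
The 4 across and the 27 down share only 3, so A3 = 3.
B3 = 4 − 3 = 1 completes the 4 across.
A1 = 16 − 7 = 9 completes the 16 across.
No cell is forced outright now. A2 can only be 7 or 8 (the digits allowed by both its 11 across and its 27 down). If A2 = 8: then B2 would have to be in {3} for the 11 across but in {2,4} for the 14 down — contradiction. So A2 = 7.
B2 = 11 − 7 = 4 completes the 11 across.
A4 = 27 − 19 = 8 completes the 27 down.
B4 = 10 − 8 = 2 completes the 10 across.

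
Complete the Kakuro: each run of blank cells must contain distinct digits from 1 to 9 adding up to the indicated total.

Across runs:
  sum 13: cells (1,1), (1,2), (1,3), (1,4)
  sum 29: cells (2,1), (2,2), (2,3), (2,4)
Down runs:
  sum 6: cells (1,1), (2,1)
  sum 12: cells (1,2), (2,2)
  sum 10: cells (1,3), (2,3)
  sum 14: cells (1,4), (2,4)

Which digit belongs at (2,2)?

8

29 in 4 cells must be {5,7,8,9}.
Only 5 fits (2,1) under both its across sum 29 and down sum 6.
(1,1) = 6 − 5 = 1 completes the 6 down.
Nothing is forced directly, so branch on (1,4), whose candidates are 5 or 6. If (1,4) = 6: that forces (1,2) = 4, (1,3) = 2, (2,2) = 8, after which (2,3) would have to be in {7,9} for the 29 across but in {8} for the 10 down — contradiction. So (1,4) = 5.
(2,4) = 14 − 5 = 9 completes the 14 down.
No cell is forced outright now. (2,2) can only be 7 or 8 (the digits allowed by both its 29 across and its 12 down). If (2,2) = 7: then (1,2) would have to be in {3,4} for the 13 across but in {5} for the 12 down — contradiction. So (2,2) = 8.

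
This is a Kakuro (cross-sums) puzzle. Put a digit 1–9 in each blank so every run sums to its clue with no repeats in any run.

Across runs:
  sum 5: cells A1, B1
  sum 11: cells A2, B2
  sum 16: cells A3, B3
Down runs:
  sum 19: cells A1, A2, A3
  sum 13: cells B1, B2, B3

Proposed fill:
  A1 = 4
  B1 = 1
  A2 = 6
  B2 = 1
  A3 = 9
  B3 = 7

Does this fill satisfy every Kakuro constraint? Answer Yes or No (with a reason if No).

No — the down run B1–B3 sums to 9, not 13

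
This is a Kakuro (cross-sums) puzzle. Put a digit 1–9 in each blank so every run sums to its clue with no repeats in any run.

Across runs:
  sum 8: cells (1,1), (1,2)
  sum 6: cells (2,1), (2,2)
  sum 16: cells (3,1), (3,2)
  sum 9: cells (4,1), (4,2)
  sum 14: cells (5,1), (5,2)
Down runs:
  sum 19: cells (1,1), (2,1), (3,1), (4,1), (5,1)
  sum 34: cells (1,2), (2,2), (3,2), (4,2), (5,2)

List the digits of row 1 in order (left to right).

16 in 2 cells must be {7,9}; 34 in 5 cells must be {4,6,7,8,9}.
Only 4 fits (2,2) under both its across sum 6 and down sum 34.
(2,1) = 6 − 4 = 2 completes the 6 across.
Nothing is forced directly, so branch on (1,2), whose candidates are 6 or 7. If (1,2) = 6: then (1,1) would have to be in {2} for the 8 across but in {1,3,4,5,6,7,8,9} for the 19 down — contradiction. So (1,2) = 7.
(1,1) = 8 − 7 = 1 completes the 8 across.

1, 7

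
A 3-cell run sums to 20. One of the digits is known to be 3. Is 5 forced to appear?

The only way to make 20 from 3 distinct digits under that restriction is {3,8,9}, which does not contain 5.

No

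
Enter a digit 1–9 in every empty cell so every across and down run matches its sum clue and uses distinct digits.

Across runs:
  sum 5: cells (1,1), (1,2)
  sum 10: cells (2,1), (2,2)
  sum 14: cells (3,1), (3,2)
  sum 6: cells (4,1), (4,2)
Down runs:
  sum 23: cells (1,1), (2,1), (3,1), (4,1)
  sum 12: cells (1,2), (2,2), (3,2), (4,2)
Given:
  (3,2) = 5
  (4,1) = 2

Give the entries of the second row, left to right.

8, 2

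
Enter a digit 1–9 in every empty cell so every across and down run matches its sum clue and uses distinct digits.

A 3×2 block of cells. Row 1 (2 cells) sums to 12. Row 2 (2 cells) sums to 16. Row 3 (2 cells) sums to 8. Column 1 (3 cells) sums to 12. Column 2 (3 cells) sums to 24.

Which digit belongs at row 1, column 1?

4

16 in 2 cells must be {7,9}; 24 in 3 cells must be {7,8,9}.
The 8 across and the 24 down share only 7, so (3,2) = 7.
Given what's placed, (2,2) must be 9 to fit the 16 across and 24 down.
(3,1) = 8 − 7 = 1 completes the 8 across.
(1,2) = 24 − 16 = 8 completes the 24 down.
(2,1) = 16 − 9 = 7 completes the 16 across.
(1,1) = 12 − 8 = 4 completes the 12 across.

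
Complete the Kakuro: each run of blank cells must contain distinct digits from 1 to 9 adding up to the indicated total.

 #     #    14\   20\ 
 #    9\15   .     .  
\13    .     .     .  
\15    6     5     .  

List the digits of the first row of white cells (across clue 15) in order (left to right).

8 7

R2C1 = 9 − 6 = 3 completes the 9 down.
R3C3 = 15 − 11 = 4 completes the 15 across.
Given what's placed, R2C3 must be 9 to fit the 13 across and 20 down.
R1C3 = 20 − 13 = 7 completes the 20 down.
R2C2 = 13 − 12 = 1 completes the 13 across.
R1C2 = 15 − 7 = 8 completes the 15 across.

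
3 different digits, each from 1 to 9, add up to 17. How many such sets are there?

7

3 distinct digits from 1–9 sum between 6 and 24.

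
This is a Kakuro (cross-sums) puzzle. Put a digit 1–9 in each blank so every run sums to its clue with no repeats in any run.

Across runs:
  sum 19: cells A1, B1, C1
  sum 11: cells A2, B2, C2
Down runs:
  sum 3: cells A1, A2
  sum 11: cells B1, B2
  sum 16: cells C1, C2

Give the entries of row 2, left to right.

1, 3, 7

3 in 2 cells must be {1,2}; 16 in 2 cells must be {7,9}.
The 19 across and the 3 down share only 2, so A1 = 2.
Given what's placed, C1 must be 9 to fit the 19 across and 16 down.
A2 = 3 − 2 = 1 completes the 3 down.
C2 = 16 − 9 = 7 completes the 16 down.
B1 = 19 − 11 = 8 completes the 19 across.
B2 = 11 − 8 = 3 completes the 11 across.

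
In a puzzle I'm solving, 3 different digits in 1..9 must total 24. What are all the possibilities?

{7,8,9}

3 distinct digits from 1–9 sum between 6 and 24.
Only one set works: {7,8,9}.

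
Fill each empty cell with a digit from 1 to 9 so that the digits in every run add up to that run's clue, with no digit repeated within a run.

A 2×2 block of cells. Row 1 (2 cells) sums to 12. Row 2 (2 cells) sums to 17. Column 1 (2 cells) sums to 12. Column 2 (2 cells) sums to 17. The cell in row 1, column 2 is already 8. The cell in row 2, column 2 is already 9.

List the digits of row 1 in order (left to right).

4, 8

17 in 2 cells must be {8,9}.
(1,1) = 12 − 8 = 4 completes the 12 across.
(2,1) = 17 − 9 = 8 completes the 17 across.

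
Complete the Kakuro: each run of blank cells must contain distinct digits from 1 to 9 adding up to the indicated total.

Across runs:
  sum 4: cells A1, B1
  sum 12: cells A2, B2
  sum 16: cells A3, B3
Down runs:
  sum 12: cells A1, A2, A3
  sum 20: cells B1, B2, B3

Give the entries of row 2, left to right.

4 in 2 cells must be {1,3}; 16 in 2 cells must be {7,9}.
The 4 across and the 20 down share only 3, so B1 = 3.
Given what's placed, B3 must be 9 to fit the 16 across and 20 down.
A1 = 4 − 3 = 1 completes the 4 across.
B2 = 20 − 12 = 8 completes the 20 down.
A3 = 16 − 9 = 7 completes the 16 across.
A2 = 12 − 8 = 4 completes the 12 across.

4 8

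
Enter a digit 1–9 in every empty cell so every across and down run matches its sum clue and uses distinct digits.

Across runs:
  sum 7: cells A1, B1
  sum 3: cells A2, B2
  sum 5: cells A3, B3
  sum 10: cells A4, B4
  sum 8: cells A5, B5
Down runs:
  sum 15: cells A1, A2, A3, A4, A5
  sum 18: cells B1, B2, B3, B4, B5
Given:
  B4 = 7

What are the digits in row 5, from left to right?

5 3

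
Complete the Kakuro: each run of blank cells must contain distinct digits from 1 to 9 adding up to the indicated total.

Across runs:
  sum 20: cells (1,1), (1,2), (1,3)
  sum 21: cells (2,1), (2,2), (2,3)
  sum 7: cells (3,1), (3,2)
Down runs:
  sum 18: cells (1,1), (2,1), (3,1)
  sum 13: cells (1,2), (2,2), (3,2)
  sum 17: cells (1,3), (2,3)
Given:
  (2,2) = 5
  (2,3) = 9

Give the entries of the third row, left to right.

6 1

17 in 2 cells must be {8,9}.
(1,3) = 17 − 9 = 8 completes the 17 down.
(2,1) = 21 − 14 = 7 completes the 21 across.
Given what's placed, (1,2) must be 7 to fit the 20 across and 13 down.
(3,2) = 13 − 12 = 1 completes the 13 down.
(1,1) = 20 − 15 = 5 completes the 20 across.
(3,1) = 7 − 1 = 6 completes the 7 across.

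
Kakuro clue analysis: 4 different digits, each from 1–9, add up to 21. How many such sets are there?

11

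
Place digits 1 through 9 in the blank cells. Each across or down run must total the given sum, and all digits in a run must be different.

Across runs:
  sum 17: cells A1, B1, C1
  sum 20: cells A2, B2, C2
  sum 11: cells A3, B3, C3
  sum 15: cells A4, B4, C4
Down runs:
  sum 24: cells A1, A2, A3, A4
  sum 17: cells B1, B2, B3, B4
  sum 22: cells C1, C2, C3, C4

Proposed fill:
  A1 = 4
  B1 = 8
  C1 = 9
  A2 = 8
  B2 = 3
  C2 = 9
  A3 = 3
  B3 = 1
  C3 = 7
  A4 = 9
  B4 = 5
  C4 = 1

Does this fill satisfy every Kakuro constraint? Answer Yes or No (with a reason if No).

No — the across run A1–C1 sums to 21, not 17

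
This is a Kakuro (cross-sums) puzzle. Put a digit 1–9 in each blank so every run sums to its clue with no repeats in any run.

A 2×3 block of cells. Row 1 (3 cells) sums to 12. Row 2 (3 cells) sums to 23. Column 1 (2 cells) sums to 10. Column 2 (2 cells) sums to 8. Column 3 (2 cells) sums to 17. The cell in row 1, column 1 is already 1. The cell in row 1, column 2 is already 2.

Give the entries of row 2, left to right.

23 in 3 cells must be {6,8,9}; 17 in 2 cells must be {8,9}.
(1,3) = 12 − 3 = 9 completes the 12 across.
(2,1) = 10 − 1 = 9 completes the 10 down.
(2,2) = 8 − 2 = 6 completes the 8 down.
(2,3) = 23 − 15 = 8 completes the 23 across.

9, 6, 8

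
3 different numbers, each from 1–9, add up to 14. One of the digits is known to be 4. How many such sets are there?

3 distinct digits from 1–9 sum between 6 and 24.
Keeping only sets containing 4.
Enumerating: {1,4,9}, {2,4,8}, {3,4,7}.

3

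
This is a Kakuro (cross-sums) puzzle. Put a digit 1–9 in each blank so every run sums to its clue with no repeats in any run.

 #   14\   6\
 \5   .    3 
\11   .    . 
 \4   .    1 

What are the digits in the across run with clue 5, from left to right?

4 in 2 cells must be {1,3}; 6 in 3 cells must be {1,2,3}.
R1C1 = 5 − 3 = 2 completes the 5 across.
R2C2 = 6 − 4 = 2 completes the 6 down.
R3C1 = 4 − 1 = 3 completes the 4 across.
R2C1 = 11 − 2 = 9 completes the 11 across.

2, 3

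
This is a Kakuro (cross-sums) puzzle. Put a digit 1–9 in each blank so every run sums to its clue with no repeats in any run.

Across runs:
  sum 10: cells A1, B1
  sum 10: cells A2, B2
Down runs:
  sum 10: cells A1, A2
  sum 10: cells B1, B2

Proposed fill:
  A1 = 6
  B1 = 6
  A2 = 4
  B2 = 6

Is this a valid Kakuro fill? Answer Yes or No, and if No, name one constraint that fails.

No — the down run B1–B2 sums to 12, not 10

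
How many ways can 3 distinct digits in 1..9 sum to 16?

8

3 distinct digits from 1–9 sum between 6 and 24.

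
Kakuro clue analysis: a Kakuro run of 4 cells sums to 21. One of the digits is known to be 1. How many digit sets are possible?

4

4 distinct digits from 1–9 sum between 10 and 30.
Keeping only sets containing 1.
Enumerating: {1,3,8,9}, {1,4,7,9}, {1,5,6,9}, {1,5,7,8}.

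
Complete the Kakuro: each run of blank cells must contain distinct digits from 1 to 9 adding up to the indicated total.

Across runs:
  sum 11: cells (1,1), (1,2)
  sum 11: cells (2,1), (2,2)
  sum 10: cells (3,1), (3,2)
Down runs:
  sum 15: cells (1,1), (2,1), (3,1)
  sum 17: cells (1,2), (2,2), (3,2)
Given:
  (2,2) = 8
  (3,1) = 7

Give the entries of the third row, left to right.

(2,1) = 11 − 8 = 3 completes the 11 across.
(3,2) = 10 − 7 = 3 completes the 10 across.
(1,1) = 15 − 10 = 5 completes the 15 down.
(1,2) = 11 − 5 = 6 completes the 11 across.

7, 3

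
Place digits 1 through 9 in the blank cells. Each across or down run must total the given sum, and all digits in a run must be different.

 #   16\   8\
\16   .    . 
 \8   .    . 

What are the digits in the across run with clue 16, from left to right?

9 7

16 in 2 cells must be {7,9}.
The 16 across and the 8 down share only 7, so R1C2 = 7.
The 8 across and the 16 down share only 7, so R2C1 = 7.
R2C2 = 8 − 7 = 1 completes the 8 across.
R1C1 = 16 − 7 = 9 completes the 16 across.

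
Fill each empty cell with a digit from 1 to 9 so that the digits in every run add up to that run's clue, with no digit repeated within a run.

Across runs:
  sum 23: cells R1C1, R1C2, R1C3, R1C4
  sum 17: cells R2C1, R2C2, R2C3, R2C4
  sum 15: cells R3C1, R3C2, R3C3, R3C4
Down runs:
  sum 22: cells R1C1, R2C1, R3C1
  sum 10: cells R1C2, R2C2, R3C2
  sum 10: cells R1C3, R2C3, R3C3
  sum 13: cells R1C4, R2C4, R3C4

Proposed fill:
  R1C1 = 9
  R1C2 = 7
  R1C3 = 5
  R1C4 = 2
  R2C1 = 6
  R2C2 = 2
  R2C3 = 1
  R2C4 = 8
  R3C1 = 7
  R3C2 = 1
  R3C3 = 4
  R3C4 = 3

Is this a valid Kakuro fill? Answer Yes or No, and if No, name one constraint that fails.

Yes

Across: 9+7+5+2=23; 6+2+1+8=17; 7+1+4+3=15. Down: 9+6+7=22; 7+2+1=10; 5+1+4=10; 2+8+3=13. No digit repeats within any run.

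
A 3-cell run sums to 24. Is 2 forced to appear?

No

The only way to make 24 from 3 distinct digits is {7,8,9}, which does not contain 2.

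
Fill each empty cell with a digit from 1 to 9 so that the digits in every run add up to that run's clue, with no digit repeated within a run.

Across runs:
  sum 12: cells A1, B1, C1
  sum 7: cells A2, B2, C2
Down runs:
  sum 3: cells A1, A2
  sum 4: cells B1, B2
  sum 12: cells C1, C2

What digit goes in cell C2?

7 in 3 cells must be {1,2,4}; 3 in 2 cells must be {1,2}; 4 in 2 cells must be {1,3}.
The 7 across and the 4 down share only 1, so B2 = 1.
Given what's placed, C2 must be 4 to fit the 7 across and 12 down.
B1 = 4 − 1 = 3 completes the 4 down.
C1 = 12 − 4 = 8 completes the 12 down.
A2 = 7 − 5 = 2 completes the 7 across.
A1 = 12 − 11 = 1 completes the 12 across.

4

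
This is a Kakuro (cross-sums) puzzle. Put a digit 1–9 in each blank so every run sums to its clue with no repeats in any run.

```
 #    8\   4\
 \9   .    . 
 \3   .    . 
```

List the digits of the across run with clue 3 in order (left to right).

2, 1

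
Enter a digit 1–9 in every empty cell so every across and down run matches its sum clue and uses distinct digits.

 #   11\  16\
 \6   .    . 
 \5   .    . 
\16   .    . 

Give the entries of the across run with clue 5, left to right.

3 2

16 in 2 cells must be {7,9}.
The 16 across and the 11 down share only 7, so R3C1 = 7.
R3C2 = 16 − 7 = 9 completes the 16 across.
Given what's placed, R1C1 must be 1 to fit the 6 across and 11 down.
R1C2 = 6 − 1 = 5 completes the 6 across.
R2C1 = 11 − 8 = 3 completes the 11 down.
R2C2 = 5 − 3 = 2 completes the 5 across.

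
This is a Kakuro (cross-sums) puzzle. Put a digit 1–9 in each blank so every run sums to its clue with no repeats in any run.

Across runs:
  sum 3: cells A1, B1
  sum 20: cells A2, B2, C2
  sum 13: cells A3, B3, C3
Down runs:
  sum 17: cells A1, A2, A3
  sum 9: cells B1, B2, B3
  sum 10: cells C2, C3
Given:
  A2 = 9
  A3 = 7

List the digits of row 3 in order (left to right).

7, 4, 2

3 in 2 cells must be {1,2}.
A1 = 17 − 16 = 1 completes the 17 down.
B1 = 3 − 1 = 2 completes the 3 across.
Nothing is forced directly, so branch on B3, whose candidates are 1 or 4. If B3 = 1: that forces B2 = 6, after which C2 would have to be in {5} for the 20 across but in {1,2,3,4,6,7,8,9} for the 10 down — contradiction. So B3 = 4.
B2 = 9 − 6 = 3 completes the 9 down.
C2 = 20 − 12 = 8 completes the 20 across.
C3 = 13 − 11 = 2 completes the 13 across.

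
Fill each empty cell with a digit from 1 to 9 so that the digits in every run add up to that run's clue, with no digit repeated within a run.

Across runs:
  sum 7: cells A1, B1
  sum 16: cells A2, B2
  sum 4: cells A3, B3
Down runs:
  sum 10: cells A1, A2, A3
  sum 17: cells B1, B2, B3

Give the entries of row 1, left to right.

2, 5

16 in 2 cells must be {7,9}; 4 in 2 cells must be {1,3}.
The 16 across and the 10 down share only 7, so A2 = 7.
B2 = 16 − 7 = 9 completes the 16 across.
Given what's placed, A3 must be 1 to fit the 4 across and 10 down.
B3 = 4 − 1 = 3 completes the 4 across.
A1 = 10 − 8 = 2 completes the 10 down.
B1 = 7 − 2 = 5 completes the 7 across.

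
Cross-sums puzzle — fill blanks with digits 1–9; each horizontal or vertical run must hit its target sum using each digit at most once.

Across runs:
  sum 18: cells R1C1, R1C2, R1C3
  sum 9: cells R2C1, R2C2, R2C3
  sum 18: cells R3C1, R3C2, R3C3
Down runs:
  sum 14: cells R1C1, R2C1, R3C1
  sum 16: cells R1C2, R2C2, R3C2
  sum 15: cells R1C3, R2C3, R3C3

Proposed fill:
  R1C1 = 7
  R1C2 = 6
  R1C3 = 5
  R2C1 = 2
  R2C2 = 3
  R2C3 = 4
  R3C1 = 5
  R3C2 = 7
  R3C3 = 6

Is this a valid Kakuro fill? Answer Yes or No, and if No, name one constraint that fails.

Across: 7+6+5=18; 2+3+4=9; 5+7+6=18. Down: 7+2+5=14; 6+3+7=16; 5+4+6=15. No digit repeats within any run.

Yes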